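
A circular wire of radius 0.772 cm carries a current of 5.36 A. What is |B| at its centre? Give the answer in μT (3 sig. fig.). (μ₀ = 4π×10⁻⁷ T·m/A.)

At the centre of a circular loop the Biot–Savart law gives B = μ₀I/(2R).
B = (4π×10⁻⁷ × 5.36) / (2 × 0.00772) = 4.36×10⁻⁴ T.

B ≈ 436 μT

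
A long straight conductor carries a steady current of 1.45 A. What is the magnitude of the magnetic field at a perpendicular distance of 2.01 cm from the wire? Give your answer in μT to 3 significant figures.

B ≈ 14.4 μT

For an infinitely long straight wire, B = μ₀I/(2πd).
B = (4π×10⁻⁷ × 1.45) / (2π × 0.0201) = 1.44×10⁻⁵ T.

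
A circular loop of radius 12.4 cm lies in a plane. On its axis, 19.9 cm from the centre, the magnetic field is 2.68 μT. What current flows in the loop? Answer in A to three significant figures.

On the axis of a loop, B = μ₀IR²/[2(R²+z²)^(3/2)], so I = 2B(R²+z²)^(3/2)/(μ₀R²).
R² + z² = 0.01538 + 0.0396 = 0.05498 m²; raised to 3/2 gives 1.29×10⁻² m³.
I = 2 × 2.68×10⁻⁶ × 1.29×10⁻² / (1.26×10⁻⁶ × 0.01538) = 3.58 A.

I ≈ 3.58 A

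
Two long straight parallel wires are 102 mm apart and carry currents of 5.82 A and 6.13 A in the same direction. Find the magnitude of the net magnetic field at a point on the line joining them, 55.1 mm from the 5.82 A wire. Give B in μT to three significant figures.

Each long wire gives B = μ₀I/(2πd). Distances are d₁ = 0.0551 m and d₂ = 0.0469 m.
B₁ = 2.11×10⁻⁵ T, B₂ = 2.61×10⁻⁵ T.
Between parallel currents the two contributions point in opposite directions, so they subtract. B = |B₁ − B₂| = |2.11×10⁻⁵ − 2.61×10⁻⁵| = 5.02×10⁻⁶ T.

B ≈ 5.02 μT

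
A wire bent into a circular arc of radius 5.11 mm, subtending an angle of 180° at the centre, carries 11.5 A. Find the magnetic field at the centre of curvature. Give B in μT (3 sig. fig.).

B ≈ 707 μT

The Biot–Savart field of a circular arc at its centre is B = μ₀Iφ/(4πR), with φ = 3.142 rad.
B = (4π×10⁻⁷ × 11.5 × 3.142) / (4π × 0.00511) = 7.07×10⁻⁴ T.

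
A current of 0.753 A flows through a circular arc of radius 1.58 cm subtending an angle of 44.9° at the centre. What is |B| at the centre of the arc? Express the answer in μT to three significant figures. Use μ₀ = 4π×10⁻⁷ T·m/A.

B ≈ 3.73 μT

The Biot–Savart field of a circular arc at its centre is B = μ₀Iφ/(4πR), with φ = 0.7837 rad.
B = (4π×10⁻⁷ × 0.753 × 0.7837) / (4π × 0.0158) = 3.73×10⁻⁶ T.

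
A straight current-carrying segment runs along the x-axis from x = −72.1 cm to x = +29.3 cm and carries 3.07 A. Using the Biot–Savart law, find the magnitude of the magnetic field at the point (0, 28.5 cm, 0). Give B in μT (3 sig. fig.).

B ≈ 1.77 μT

For a finite straight segment, B = (μ₀I/4πd)(sinθ₁ + sinθ₂), where θ₁, θ₂ are the angles from the perpendicular to each end.
The perpendicular distance is d = 0.285 m; the end-offsets along the wire are a = 0.721 m and b = 0.293 m.
sinθ₁ = 0.721/√(0.721²+0.285²) = 0.9300; sinθ₂ = 0.293/√(0.293²+0.285²) = 0.7168.
B = (4π×10⁻⁷ × 3.07) / (4π × 0.285) × (0.9300 + 0.7168) = 1.77×10⁻⁶ T.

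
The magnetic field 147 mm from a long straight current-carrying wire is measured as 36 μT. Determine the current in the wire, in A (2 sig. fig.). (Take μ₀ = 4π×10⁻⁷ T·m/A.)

I ≈ 26 A

For a long straight wire B = μ₀I/(2πd), so I = 2πdB/μ₀.
I = 2π × 0.147 × 3.60×10⁻⁵ / (4π×10⁻⁷) = 26.5 A.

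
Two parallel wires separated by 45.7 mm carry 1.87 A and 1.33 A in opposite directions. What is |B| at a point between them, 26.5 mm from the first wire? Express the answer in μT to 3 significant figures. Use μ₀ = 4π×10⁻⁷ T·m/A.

Each long wire gives B = μ₀I/(2πd). Distances are d₁ = 0.0265 m and d₂ = 0.0192 m.
B₁ = 1.41×10⁻⁵ T, B₂ = 1.39×10⁻⁵ T.
Between antiparallel currents both contributions point the same way, so they add. B = B₁ + B₂ = 1.41×10⁻⁵ + 1.39×10⁻⁵ = 2.80×10⁻⁵ T.

B ≈ 28.0 μT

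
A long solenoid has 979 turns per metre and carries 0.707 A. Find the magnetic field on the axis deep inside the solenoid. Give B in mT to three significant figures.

Inside a long solenoid, B = μ₀nI with n = 979 turns/m.
B = 4π×10⁻⁷ × 979 × 0.707 = 8.70×10⁻⁴ T.

B ≈ 0.870 mT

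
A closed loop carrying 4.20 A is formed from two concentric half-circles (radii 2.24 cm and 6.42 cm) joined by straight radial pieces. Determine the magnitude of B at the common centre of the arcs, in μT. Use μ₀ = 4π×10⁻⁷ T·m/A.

The radial connectors point toward the centre, so dl × r̂ = 0 and they contribute nothing.
Each semicircle gives μ₀I/(4R): inner arc 5.89×10⁻⁵ T, outer arc 2.06×10⁻⁵ T.
The two arcs carry current in opposite angular senses, so their fields oppose: B = |5.89×10⁻⁵ − 2.06×10⁻⁵| = 3.84×10⁻⁵ T.

B ≈ 38.4 μT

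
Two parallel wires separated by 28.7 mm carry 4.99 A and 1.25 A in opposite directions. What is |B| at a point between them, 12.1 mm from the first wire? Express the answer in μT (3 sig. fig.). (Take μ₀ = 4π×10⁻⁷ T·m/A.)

B ≈ 97.5 μT

Each long wire gives B = μ₀I/(2πd). Distances are d₁ = 0.0121 m and d₂ = 0.0166 m.
B₁ = 8.25×10⁻⁵ T, B₂ = 1.51×10⁻⁵ T.
Between antiparallel currents both contributions point the same way, so they add. B = B₁ + B₂ = 8.25×10⁻⁵ + 1.51×10⁻⁵ = 9.75×10⁻⁵ T.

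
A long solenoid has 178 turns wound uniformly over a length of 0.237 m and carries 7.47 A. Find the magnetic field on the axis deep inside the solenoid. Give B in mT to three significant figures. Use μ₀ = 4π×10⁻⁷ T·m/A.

B ≈ 7.05 mT

Inside a long solenoid, B = μ₀nI with n = 751.1 turns/m.
B = 4π×10⁻⁷ × 751.1 × 7.47 = 7.05×10⁻³ T.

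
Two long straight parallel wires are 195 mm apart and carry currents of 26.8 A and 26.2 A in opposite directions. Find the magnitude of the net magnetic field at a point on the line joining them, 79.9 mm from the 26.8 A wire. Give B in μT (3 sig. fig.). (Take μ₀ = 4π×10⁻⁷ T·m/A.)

B ≈ 113 μT

Each long wire gives B = μ₀I/(2πd). Distances are d₁ = 0.0799 m and d₂ = 0.1151 m.
B₁ = 6.71×10⁻⁵ T, B₂ = 4.55×10⁻⁵ T.
Between antiparallel currents both contributions point the same way, so they add. B = B₁ + B₂ = 6.71×10⁻⁵ + 4.55×10⁻⁵ = 1.13×10⁻⁴ T.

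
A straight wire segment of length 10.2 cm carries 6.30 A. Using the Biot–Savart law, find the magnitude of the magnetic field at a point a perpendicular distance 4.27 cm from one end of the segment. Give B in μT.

For a finite straight segment, B = (μ₀I/4πd)(sinθ₁ + sinθ₂), where θ₁, θ₂ are the angles from the perpendicular to each end.
The perpendicular foot is at one end, so the two end-offsets along the wire are 0 and L = 0.102 m.
sinθ₁ = 0/√(0²+0.0427²) = 0.0000; sinθ₂ = 0.102/√(0.102²+0.0427²) = 0.9224.
B = (4π×10⁻⁷ × 6.30) / (4π × 0.0427) × (0.0000 + 0.9224) = 1.36×10⁻⁵ T.

B ≈ 13.6 μT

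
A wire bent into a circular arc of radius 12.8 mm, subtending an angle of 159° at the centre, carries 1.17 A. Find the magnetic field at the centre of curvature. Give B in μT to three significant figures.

The Biot–Savart field of a circular arc at its centre is B = μ₀Iφ/(4πR), with φ = 2.775 rad.
B = (4π×10⁻⁷ × 1.17 × 2.775) / (4π × 0.0128) = 2.54×10⁻⁵ T.

B ≈ 25.4 μT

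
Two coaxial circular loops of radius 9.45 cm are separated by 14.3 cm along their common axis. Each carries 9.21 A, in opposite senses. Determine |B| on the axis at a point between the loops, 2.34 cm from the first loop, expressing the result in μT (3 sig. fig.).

Each loop contributes B = μ₀IR²/[2(R²+z²)^(3/2)] on the axis, with z measured from that loop.
Loop 1 (z = 0.0234 m): B₁ = 5.60×10⁻⁵ T. Loop 2 (z = 0.1196 m): B₂ = 1.46×10⁻⁵ T.
The fields oppose: B = |B₁ − B₂| = 4.14×10⁻⁵ T.

B ≈ 41.4 μT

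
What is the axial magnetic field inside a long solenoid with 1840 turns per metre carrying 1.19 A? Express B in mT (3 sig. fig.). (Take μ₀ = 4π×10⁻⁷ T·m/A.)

Inside a long solenoid, B = μ₀nI with n = 1840 turns/m.
B = 4π×10⁻⁷ × 1840 × 1.19 = 2.75×10⁻³ T.

B ≈ 2.75 mT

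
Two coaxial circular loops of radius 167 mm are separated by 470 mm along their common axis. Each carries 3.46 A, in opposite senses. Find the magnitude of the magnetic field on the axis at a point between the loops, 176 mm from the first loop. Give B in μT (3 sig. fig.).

B ≈ 2.68 μT

Each loop contributes B = μ₀IR²/[2(R²+z²)^(3/2)] on the axis, with z measured from that loop.
Loop 1 (z = 0.176 m): B₁ = 4.25×10⁻⁶ T. Loop 2 (z = 0.294 m): B₂ = 1.57×10⁻⁶ T.
The fields oppose: B = |B₁ − B₂| = 2.68×10⁻⁶ T.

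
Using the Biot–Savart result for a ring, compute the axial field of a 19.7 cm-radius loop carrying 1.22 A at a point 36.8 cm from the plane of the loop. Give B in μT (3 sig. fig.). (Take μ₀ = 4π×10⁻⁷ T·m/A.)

B ≈ 0.409 μT

On the axis of a circular loop, B = μ₀IR² / [2(R²+z²)^(3/2)].
R² + z² = (0.197)² + (0.368)² = 0.1742 m², and (R²+z²)^(3/2) = 7.27×10⁻² m³.
B = (4π×10⁻⁷ × 1.22 × 0.03881) / (2 × 7.27×10⁻²) = 4.09×10⁻⁷ T.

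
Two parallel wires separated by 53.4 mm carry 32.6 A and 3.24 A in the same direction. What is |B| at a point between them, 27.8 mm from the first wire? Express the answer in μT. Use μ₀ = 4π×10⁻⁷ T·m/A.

B ≈ 209 μT

Each long wire gives B = μ₀I/(2πd). Distances are d₁ = 0.0278 m and d₂ = 0.0256 m.
B₁ = 2.35×10⁻⁴ T, B₂ = 2.53×10⁻⁵ T.
Between parallel currents the two contributions point in opposite directions, so they subtract. B = |B₁ − B₂| = |2.35×10⁻⁴ − 2.53×10⁻⁵| = 2.09×10⁻⁴ T.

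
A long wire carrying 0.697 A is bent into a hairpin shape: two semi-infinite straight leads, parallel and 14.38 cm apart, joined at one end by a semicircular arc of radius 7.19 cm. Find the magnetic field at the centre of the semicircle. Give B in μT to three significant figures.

B ≈ 4.98 μT

The semicircular arc contributes B_arc = μ₀I·π/(4πR) = μ₀I/(4R) = 3.05×10⁻⁶ T.
Each semi-infinite lead is at perpendicular distance R = 0.0719 m from the centre, with the perpendicular foot at its near end, so it contributes μ₀I/(4πR); both point the same way, together 1.94×10⁻⁶ T.
Arc and leads all point the same direction: B = 3.05×10⁻⁶ + 1.94×10⁻⁶ = 4.98×10⁻⁶ T.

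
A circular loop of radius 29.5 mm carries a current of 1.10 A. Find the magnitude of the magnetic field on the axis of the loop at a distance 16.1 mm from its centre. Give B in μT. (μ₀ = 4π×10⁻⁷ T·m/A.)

B ≈ 15.8 μT

On the axis of a circular loop, B = μ₀IR² / [2(R²+z²)^(3/2)].
R² + z² = (0.0295)² + (0.0161)² = 0.001129 m², and (R²+z²)^(3/2) = 3.80×10⁻⁵ m³.
B = (4π×10⁻⁷ × 1.10 × 0.0008703) / (2 × 3.80×10⁻⁵) = 1.58×10⁻⁵ T.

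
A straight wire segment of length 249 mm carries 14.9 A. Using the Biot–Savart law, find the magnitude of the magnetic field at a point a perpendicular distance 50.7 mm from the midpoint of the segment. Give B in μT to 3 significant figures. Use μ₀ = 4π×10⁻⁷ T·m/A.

For a finite straight segment, B = (μ₀I/4πd)(sinθ₁ + sinθ₂), where θ₁, θ₂ are the angles from the perpendicular to each end.
The perpendicular from the point meets the wire at its midpoint, so each end is L/2 = 0.1245 m away along the wire.
sinθ₁ = 0.1245/√(0.1245²+0.0507²) = 0.9262; sinθ₂ = 0.1245/√(0.1245²+0.0507²) = 0.9262.
B = (4π×10⁻⁷ × 14.9) / (4π × 0.0507) × (0.9262 + 0.9262) = 5.44×10⁻⁵ T.

B ≈ 54.4 μT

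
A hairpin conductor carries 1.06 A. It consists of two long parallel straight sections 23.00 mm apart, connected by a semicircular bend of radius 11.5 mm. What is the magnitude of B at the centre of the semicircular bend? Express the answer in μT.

The semicircular arc contributes B_arc = μ₀I·π/(4πR) = μ₀I/(4R) = 2.90×10⁻⁵ T.
Each semi-infinite lead is at perpendicular distance R = 0.0115 m from the centre, with the perpendicular foot at its near end, so it contributes μ₀I/(4πR); both point the same way, together 1.84×10⁻⁵ T.
Arc and leads all point the same direction: B = 2.90×10⁻⁵ + 1.84×10⁻⁵ = 4.74×10⁻⁵ T.

B ≈ 47.4 μT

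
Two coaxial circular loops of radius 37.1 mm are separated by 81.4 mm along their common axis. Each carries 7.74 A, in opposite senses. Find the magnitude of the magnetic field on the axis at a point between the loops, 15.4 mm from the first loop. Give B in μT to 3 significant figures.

B ≈ 87.9 μT

Each loop contributes B = μ₀IR²/[2(R²+z²)^(3/2)] on the axis, with z measured from that loop.
Loop 1 (z = 0.0154 m): B₁ = 1.03×10⁻⁴ T. Loop 2 (z = 0.066 m): B₂ = 1.54×10⁻⁵ T.
The fields oppose: B = |B₁ − B₂| = 8.79×10⁻⁵ T.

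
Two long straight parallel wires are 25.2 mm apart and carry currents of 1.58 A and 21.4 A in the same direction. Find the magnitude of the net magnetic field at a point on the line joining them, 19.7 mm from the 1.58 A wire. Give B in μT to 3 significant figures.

Each long wire gives B = μ₀I/(2πd). Distances are d₁ = 0.0197 m and d₂ = 0.0055 m.
B₁ = 1.60×10⁻⁵ T, B₂ = 7.78×10⁻⁴ T.
Between parallel currents the two contributions point in opposite directions, so they subtract. B = |B₁ − B₂| = |1.60×10⁻⁵ − 7.78×10⁻⁴| = 7.62×10⁻⁴ T.

B ≈ 762 μT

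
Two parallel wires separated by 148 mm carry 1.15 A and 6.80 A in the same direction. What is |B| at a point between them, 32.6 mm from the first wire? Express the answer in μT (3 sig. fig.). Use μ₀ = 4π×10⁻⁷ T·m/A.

B ≈ 4.73 μT

Each long wire gives B = μ₀I/(2πd). Distances are d₁ = 0.0326 m and d₂ = 0.1154 m.
B₁ = 7.06×10⁻⁶ T, B₂ = 1.18×10⁻⁵ T.
Between parallel currents the two contributions point in opposite directions, so they subtract. B = |B₁ − B₂| = |7.06×10⁻⁶ − 1.18×10⁻⁵| = 4.73×10⁻⁶ T.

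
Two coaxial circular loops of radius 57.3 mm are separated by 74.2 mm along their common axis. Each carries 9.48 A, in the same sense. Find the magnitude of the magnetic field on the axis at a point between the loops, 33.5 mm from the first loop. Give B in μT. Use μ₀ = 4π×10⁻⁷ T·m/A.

B ≈ 123 μT

Each loop contributes B = μ₀IR²/[2(R²+z²)^(3/2)] on the axis, with z measured from that loop.
Loop 1 (z = 0.0335 m): B₁ = 6.69×10⁻⁵ T. Loop 2 (z = 0.0407 m): B₂ = 5.63×10⁻⁵ T.
The fields add: B = B₁ + B₂ = 1.23×10⁻⁴ T.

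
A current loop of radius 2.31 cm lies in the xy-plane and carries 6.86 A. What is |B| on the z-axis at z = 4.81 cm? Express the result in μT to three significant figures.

On the axis of a circular loop, B = μ₀IR² / [2(R²+z²)^(3/2)].
R² + z² = (0.0231)² + (0.0481)² = 0.002847 m², and (R²+z²)^(3/2) = 1.52×10⁻⁴ m³.
B = (4π×10⁻⁷ × 6.86 × 0.0005336) / (2 × 1.52×10⁻⁴) = 1.51×10⁻⁵ T.

B ≈ 15.1 μT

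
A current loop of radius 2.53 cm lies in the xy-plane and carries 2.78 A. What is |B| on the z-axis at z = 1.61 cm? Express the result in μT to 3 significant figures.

On the axis of a circular loop, B = μ₀IR² / [2(R²+z²)^(3/2)].
R² + z² = (0.0253)² + (0.0161)² = 0.0008993 m², and (R²+z²)^(3/2) = 2.70×10⁻⁵ m³.
B = (4π×10⁻⁷ × 2.78 × 0.0006401) / (2 × 2.70×10⁻⁵) = 4.15×10⁻⁵ T.

B ≈ 41.5 μT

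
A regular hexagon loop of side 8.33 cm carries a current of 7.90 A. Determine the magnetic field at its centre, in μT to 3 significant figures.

Each side is a finite straight segment at perpendicular distance d = a/(2 tan(π/6)) = 0.07214 m from the centre, with end-angles ±π/6.
One side contributes B₁ = (μ₀I/4πd)·2 sin(π/6) = 1.10×10⁻⁵ T.
All 6 sides add in the same direction: B = 6 × 1.10×10⁻⁵ = 6.57×10⁻⁵ T.

B ≈ 65.7 μT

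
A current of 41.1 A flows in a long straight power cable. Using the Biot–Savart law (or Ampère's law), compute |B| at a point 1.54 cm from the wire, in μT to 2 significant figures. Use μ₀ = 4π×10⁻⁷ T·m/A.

B ≈ 530 μT

For an infinitely long straight wire, B = μ₀I/(2πd).
B = (4π×10⁻⁷ × 41.1) / (2π × 0.0154) = 5.34×10⁻⁴ T.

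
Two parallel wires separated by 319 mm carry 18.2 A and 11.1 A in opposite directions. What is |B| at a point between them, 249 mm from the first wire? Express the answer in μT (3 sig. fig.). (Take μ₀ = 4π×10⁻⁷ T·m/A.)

Each long wire gives B = μ₀I/(2πd). Distances are d₁ = 0.249 m and d₂ = 0.07 m.
B₁ = 1.46×10⁻⁵ T, B₂ = 3.17×10⁻⁵ T.
Between antiparallel currents both contributions point the same way, so they add. B = B₁ + B₂ = 1.46×10⁻⁵ + 3.17×10⁻⁵ = 4.63×10⁻⁵ T.

B ≈ 46.3 μT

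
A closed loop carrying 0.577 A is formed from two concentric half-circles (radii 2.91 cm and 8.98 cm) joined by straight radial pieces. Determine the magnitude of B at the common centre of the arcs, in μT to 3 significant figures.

B ≈ 4.21 μT

The radial connectors point toward the centre, so dl × r̂ = 0 and they contribute nothing.
Each semicircle gives μ₀I/(4R): inner arc 6.23×10⁻⁶ T, outer arc 2.02×10⁻⁶ T.
The two arcs carry current in opposite angular senses, so their fields oppose: B = |6.23×10⁻⁶ − 2.02×10⁻⁶| = 4.21×10⁻⁶ T.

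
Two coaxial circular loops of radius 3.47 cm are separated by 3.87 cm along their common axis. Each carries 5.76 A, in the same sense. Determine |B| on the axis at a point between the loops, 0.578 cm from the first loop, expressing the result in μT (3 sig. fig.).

B ≈ 140 μT

Each loop contributes B = μ₀IR²/[2(R²+z²)^(3/2)] on the axis, with z measured from that loop.
Loop 1 (z = 0.00578 m): B₁ = 1.00×10⁻⁴ T. Loop 2 (z = 0.03292 m): B₂ = 3.98×10⁻⁵ T.
The fields add: B = B₁ + B₂ = 1.40×10⁻⁴ T.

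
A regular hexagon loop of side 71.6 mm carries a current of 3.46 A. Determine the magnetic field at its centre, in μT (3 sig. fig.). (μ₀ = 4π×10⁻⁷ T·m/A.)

Each side is a finite straight segment at perpendicular distance d = a/(2 tan(π/6)) = 0.06201 m from the centre, with end-angles ±π/6.
One side contributes B₁ = (μ₀I/4πd)·2 sin(π/6) = 5.58×10⁻⁶ T.
All 6 sides add in the same direction: B = 6 × 5.58×10⁻⁶ = 3.35×10⁻⁵ T.

B ≈ 33.5 μT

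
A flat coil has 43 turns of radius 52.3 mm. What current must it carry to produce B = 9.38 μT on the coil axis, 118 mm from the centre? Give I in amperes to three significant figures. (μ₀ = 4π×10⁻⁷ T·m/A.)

I ≈ 0.273 A

For an N-turn coil, B = Nμ₀IR²/[2(R²+z²)^(3/2)] with R = 0.0523 m, z = 0.118 m, so I = 2B(R²+z²)^(3/2)/(Nμ₀R²) = 2 × 9.38×10⁻⁶ × 2.15×10⁻³ / (43 × 4π×10⁻⁷ × 0.002735) = 0.273 A.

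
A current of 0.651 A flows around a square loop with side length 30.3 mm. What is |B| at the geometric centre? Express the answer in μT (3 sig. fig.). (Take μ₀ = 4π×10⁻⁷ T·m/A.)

Each side is a finite straight segment at perpendicular distance d = a/(2 tan(π/4)) = 0.01515 m from the centre, with end-angles ±π/4.
One side contributes B₁ = (μ₀I/4πd)·2 sin(π/4) = 6.08×10⁻⁶ T.
All 4 sides add in the same direction: B = 4 × 6.08×10⁻⁶ = 2.43×10⁻⁵ T.

B ≈ 24.3 μT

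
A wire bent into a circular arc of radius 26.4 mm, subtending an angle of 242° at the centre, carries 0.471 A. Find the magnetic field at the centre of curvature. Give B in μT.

B ≈ 7.54 μT

The Biot–Savart field of a circular arc at its centre is B = μ₀Iφ/(4πR), with φ = 4.224 rad.
B = (4π×10⁻⁷ × 0.471 × 4.224) / (4π × 0.0264) = 7.54×10⁻⁶ T.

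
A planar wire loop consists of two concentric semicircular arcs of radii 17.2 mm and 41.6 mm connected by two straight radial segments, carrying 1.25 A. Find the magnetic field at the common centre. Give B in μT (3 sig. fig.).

The radial connectors point toward the centre, so dl × r̂ = 0 and they contribute nothing.
Each semicircle gives μ₀I/(4R): inner arc 2.28×10⁻⁵ T, outer arc 9.44×10⁻⁶ T.
The two arcs carry current in opposite angular senses, so their fields oppose: B = |2.28×10⁻⁵ − 9.44×10⁻⁶| = 1.34×10⁻⁵ T.

B ≈ 13.4 μT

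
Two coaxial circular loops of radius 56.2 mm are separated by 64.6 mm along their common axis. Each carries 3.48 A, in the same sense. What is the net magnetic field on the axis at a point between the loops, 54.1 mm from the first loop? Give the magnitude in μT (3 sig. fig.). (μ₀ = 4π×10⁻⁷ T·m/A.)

Each loop contributes B = μ₀IR²/[2(R²+z²)^(3/2)] on the axis, with z measured from that loop.
Loop 1 (z = 0.0541 m): B₁ = 1.45×10⁻⁵ T. Loop 2 (z = 0.0105 m): B₂ = 3.70×10⁻⁵ T.
The fields add: B = B₁ + B₂ = 5.15×10⁻⁵ T.

B ≈ 51.5 μT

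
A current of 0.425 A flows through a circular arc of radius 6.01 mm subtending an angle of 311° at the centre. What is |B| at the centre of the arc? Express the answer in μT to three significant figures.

The Biot–Savart field of a circular arc at its centre is B = μ₀Iφ/(4πR), with φ = 5.428 rad.
B = (4π×10⁻⁷ × 0.425 × 5.428) / (4π × 0.00601) = 3.84×10⁻⁵ T.

B ≈ 38.4 μT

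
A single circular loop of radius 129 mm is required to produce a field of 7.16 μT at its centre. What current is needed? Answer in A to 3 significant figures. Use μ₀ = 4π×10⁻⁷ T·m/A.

I ≈ 1.47 A

At the centre of a circular loop B = μ₀I/(2R), so I = 2RB/μ₀.
With R = 0.129 m, I = 2 × 0.129 × 7.16×10⁻⁶ / (4π×10⁻⁷) = 1.47 A.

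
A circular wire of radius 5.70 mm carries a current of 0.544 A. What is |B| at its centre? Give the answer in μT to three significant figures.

At the centre of a circular loop the Biot–Savart law gives B = μ₀I/(2R).
B = (4π×10⁻⁷ × 0.544) / (2 × 0.0057) = 6.00×10⁻⁵ T.

B ≈ 60.0 μT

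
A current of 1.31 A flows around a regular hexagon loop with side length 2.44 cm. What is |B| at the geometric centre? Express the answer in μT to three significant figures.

B ≈ 37.2 μT

Each side is a finite straight segment at perpendicular distance d = a/(2 tan(π/6)) = 0.02113 m from the centre, with end-angles ±π/6.
One side contributes B₁ = (μ₀I/4πd)·2 sin(π/6) = 6.20×10⁻⁶ T.
All 6 sides add in the same direction: B = 6 × 6.20×10⁻⁶ = 3.72×10⁻⁵ T.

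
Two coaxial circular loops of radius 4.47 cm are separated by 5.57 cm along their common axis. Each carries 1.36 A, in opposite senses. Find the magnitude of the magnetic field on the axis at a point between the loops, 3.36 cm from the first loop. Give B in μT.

B ≈ 4.01 μT

Each loop contributes B = μ₀IR²/[2(R²+z²)^(3/2)] on the axis, with z measured from that loop.
Loop 1 (z = 0.0336 m): B₁ = 9.76×10⁻⁶ T. Loop 2 (z = 0.0221 m): B₂ = 1.38×10⁻⁵ T.
The fields oppose: B = |B₁ − B₂| = 4.01×10⁻⁶ T.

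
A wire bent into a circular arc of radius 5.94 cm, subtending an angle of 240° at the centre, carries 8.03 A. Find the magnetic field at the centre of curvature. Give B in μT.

The Biot–Savart field of a circular arc at its centre is B = μ₀Iφ/(4πR), with φ = 4.189 rad.
B = (4π×10⁻⁷ × 8.03 × 4.189) / (4π × 0.0594) = 5.66×10⁻⁵ T.

B ≈ 56.6 μT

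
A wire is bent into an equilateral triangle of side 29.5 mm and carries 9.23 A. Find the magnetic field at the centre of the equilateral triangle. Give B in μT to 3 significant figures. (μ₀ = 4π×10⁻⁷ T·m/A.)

B ≈ 563 μT

Each side is a finite straight segment at perpendicular distance d = a/(2 tan(π/3)) = 0.008516 m from the centre, with end-angles ±π/3.
One side contributes B₁ = (μ₀I/4πd)·2 sin(π/3) = 1.88×10⁻⁴ T.
All 3 sides add in the same direction: B = 3 × 1.88×10⁻⁴ = 5.63×10⁻⁴ T.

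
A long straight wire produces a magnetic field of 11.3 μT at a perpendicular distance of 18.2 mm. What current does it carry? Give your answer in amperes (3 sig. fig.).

I ≈ 1.03 A

For a long straight wire B = μ₀I/(2πd), so I = 2πdB/μ₀.
I = 2π × 0.0182 × 1.13×10⁻⁵ / (4π×10⁻⁷) = 1.03 A.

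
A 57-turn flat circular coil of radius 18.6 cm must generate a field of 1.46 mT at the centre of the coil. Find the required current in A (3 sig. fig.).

For an N-turn coil, B = Nμ₀I/(2R) with R = 0.186 m, so I = 2RB/(Nμ₀) = 2 × 0.186 × 1.46×10⁻³ / (57 × 4π×10⁻⁷) = 7.58 A.

I ≈ 7.58 A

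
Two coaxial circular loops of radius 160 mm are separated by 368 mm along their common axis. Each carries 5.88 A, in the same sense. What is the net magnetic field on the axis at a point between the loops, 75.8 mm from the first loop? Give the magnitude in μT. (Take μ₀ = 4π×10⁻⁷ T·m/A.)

B ≈ 19.6 μT

Each loop contributes B = μ₀IR²/[2(R²+z²)^(3/2)] on the axis, with z measured from that loop.
Loop 1 (z = 0.0758 m): B₁ = 1.70×10⁻⁵ T. Loop 2 (z = 0.2922 m): B₂ = 2.56×10⁻⁶ T.
The fields add: B = B₁ + B₂ = 1.96×10⁻⁵ T.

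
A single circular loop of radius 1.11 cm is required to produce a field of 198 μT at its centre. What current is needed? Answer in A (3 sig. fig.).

At the centre of a circular loop B = μ₀I/(2R), so I = 2RB/μ₀.
With R = 0.0111 m, I = 2 × 0.0111 × 1.98×10⁻⁴ / (4π×10⁻⁷) = 3.50 A.

I ≈ 3.50 A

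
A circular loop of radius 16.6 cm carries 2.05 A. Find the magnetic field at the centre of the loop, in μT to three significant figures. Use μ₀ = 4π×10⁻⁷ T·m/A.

B ≈ 7.76 μT

At the centre of a circular loop the Biot–Savart law gives B = μ₀I/(2R).
B = (4π×10⁻⁷ × 2.05) / (2 × 0.166) = 7.76×10⁻⁶ T.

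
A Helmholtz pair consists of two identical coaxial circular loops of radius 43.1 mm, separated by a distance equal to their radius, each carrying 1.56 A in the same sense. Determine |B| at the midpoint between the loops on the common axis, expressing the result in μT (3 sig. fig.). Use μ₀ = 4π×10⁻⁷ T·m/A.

Each loop contributes B = μ₀IR²/[2(R²+z²)^(3/2)] on the axis, with z measured from that loop.
Loop 1 (z = 0.02155 m): B₁ = 1.63×10⁻⁵ T. Loop 2 (z = 0.02155 m): B₂ = 1.63×10⁻⁵ T.
The fields add: B = B₁ + B₂ = 3.25×10⁻⁵ T.

B ≈ 32.5 μT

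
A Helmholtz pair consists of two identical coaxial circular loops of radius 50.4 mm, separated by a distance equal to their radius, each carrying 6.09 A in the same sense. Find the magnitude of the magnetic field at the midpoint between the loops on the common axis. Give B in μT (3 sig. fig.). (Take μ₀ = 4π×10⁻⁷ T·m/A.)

Each loop contributes B = μ₀IR²/[2(R²+z²)^(3/2)] on the axis, with z measured from that loop.
Loop 1 (z = 0.0252 m): B₁ = 5.43×10⁻⁵ T. Loop 2 (z = 0.0252 m): B₂ = 5.43×10⁻⁵ T.
The fields add: B = B₁ + B₂ = 1.09×10⁻⁴ T.

B ≈ 109 μT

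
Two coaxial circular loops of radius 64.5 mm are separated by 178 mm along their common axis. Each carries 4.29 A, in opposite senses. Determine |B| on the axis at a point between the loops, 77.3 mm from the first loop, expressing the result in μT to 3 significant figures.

Each loop contributes B = μ₀IR²/[2(R²+z²)^(3/2)] on the axis, with z measured from that loop.
Loop 1 (z = 0.0773 m): B₁ = 1.10×10⁻⁵ T. Loop 2 (z = 0.1007 m): B₂ = 6.56×10⁻⁶ T.
The fields oppose: B = |B₁ − B₂| = 4.43×10⁻⁶ T.

B ≈ 4.43 μT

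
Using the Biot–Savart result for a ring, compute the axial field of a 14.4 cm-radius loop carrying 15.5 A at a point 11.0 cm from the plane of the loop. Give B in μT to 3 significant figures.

On the axis of a circular loop, B = μ₀IR² / [2(R²+z²)^(3/2)].
R² + z² = (0.144)² + (0.11)² = 0.03284 m², and (R²+z²)^(3/2) = 5.95×10⁻³ m³.
B = (4π×10⁻⁷ × 15.5 × 0.02074) / (2 × 5.95×10⁻³) = 3.39×10⁻⁵ T.

B ≈ 33.9 μT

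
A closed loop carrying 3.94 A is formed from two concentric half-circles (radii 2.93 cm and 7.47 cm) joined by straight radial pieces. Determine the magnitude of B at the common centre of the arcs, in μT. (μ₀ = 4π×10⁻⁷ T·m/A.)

The radial connectors point toward the centre, so dl × r̂ = 0 and they contribute nothing.
Each semicircle gives μ₀I/(4R): inner arc 4.22×10⁻⁵ T, outer arc 1.66×10⁻⁵ T.
The two arcs carry current in opposite angular senses, so their fields oppose: B = |4.22×10⁻⁵ − 1.66×10⁻⁵| = 2.57×10⁻⁵ T.

B ≈ 25.7 μT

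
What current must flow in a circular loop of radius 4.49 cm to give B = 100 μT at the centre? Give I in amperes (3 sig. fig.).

At the centre of a circular loop B = μ₀I/(2R), so I = 2RB/μ₀.
With R = 0.0449 m, I = 2 × 0.0449 × 1.00×10⁻⁴ / (4π×10⁻⁷) = 7.15 A.

I ≈ 7.15 A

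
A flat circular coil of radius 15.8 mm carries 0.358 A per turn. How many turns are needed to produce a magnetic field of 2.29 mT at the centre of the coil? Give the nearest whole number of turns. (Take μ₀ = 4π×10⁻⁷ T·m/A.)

N = 161

For an N-turn coil, B = Nμ₀I/(2R). A single turn gives B₁ = 1.42×10⁻⁵ T with R = 0.0158 m.
N = B/B₁ = 2.29×10⁻³ / 1.42×10⁻⁵ = 160.85.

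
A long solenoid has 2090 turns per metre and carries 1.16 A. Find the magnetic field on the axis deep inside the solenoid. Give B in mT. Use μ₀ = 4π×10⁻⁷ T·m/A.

Inside a long solenoid, B = μ₀nI with n = 2090 turns/m.
B = 4π×10⁻⁷ × 2090 × 1.16 = 3.05×10⁻³ T.

B ≈ 3.05 mT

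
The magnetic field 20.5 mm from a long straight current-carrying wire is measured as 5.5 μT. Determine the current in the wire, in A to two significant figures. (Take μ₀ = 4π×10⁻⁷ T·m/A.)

For a long straight wire B = μ₀I/(2πd), so I = 2πdB/μ₀.
I = 2π × 0.0205 × 5.50×10⁻⁶ / (4π×10⁻⁷) = 0.564 A.

I ≈ 0.56 A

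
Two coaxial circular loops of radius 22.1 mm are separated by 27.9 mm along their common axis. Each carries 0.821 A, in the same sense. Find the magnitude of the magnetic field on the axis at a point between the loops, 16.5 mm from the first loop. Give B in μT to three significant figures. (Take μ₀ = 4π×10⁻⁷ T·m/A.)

Each loop contributes B = μ₀IR²/[2(R²+z²)^(3/2)] on the axis, with z measured from that loop.
Loop 1 (z = 0.0165 m): B₁ = 1.20×10⁻⁵ T. Loop 2 (z = 0.0114 m): B₂ = 1.64×10⁻⁵ T.
The fields add: B = B₁ + B₂ = 2.84×10⁻⁵ T.

B ≈ 28.4 μT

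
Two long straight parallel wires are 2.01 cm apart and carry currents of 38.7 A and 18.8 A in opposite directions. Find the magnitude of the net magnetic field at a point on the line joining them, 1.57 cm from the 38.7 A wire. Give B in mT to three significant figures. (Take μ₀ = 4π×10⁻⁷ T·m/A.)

B ≈ 1.35 mT

Each long wire gives B = μ₀I/(2πd). Distances are d₁ = 0.0157 m and d₂ = 0.0044 m.
B₁ = 4.93×10⁻⁴ T, B₂ = 8.55×10⁻⁴ T.
Between antiparallel currents both contributions point the same way, so they add. B = B₁ + B₂ = 4.93×10⁻⁴ + 8.55×10⁻⁴ = 1.35×10⁻³ T.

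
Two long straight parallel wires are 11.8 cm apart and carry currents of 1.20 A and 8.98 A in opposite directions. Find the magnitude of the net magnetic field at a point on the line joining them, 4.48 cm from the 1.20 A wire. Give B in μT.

Each long wire gives B = μ₀I/(2πd). Distances are d₁ = 0.0448 m and d₂ = 0.0732 m.
B₁ = 5.36×10⁻⁶ T, B₂ = 2.45×10⁻⁵ T.
Between antiparallel currents both contributions point the same way, so they add. B = B₁ + B₂ = 5.36×10⁻⁶ + 2.45×10⁻⁵ = 2.99×10⁻⁵ T.

B ≈ 29.9 μT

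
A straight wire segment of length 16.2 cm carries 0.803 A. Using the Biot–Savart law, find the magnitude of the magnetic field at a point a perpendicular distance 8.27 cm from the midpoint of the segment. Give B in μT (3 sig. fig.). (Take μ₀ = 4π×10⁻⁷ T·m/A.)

For a finite straight segment, B = (μ₀I/4πd)(sinθ₁ + sinθ₂), where θ₁, θ₂ are the angles from the perpendicular to each end.
The perpendicular from the point meets the wire at its midpoint, so each end is L/2 = 0.081 m away along the wire.
sinθ₁ = 0.081/√(0.081²+0.0827²) = 0.6997; sinθ₂ = 0.081/√(0.081²+0.0827²) = 0.6997.
B = (4π×10⁻⁷ × 0.803) / (4π × 0.0827) × (0.6997 + 0.6997) = 1.36×10⁻⁶ T.

B ≈ 1.36 μT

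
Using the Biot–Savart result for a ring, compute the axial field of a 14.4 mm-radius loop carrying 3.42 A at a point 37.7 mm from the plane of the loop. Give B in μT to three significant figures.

On the axis of a circular loop, B = μ₀IR² / [2(R²+z²)^(3/2)].
R² + z² = (0.0144)² + (0.0377)² = 0.001629 m², and (R²+z²)^(3/2) = 6.57×10⁻⁵ m³.
B = (4π×10⁻⁷ × 3.42 × 0.0002074) / (2 × 6.57×10⁻⁵) = 6.78×10⁻⁶ T.

B ≈ 6.78 μT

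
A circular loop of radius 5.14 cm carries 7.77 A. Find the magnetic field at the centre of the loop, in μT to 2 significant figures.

B ≈ 95 μT

At the centre of a circular loop the Biot–Savart law gives B = μ₀I/(2R).
B = (4π×10⁻⁷ × 7.77) / (2 × 0.0514) = 9.50×10⁻⁵ T.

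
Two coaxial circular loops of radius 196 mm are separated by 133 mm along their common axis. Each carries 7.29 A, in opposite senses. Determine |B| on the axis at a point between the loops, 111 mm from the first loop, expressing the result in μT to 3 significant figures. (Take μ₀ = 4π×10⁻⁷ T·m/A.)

B ≈ 7.54 μT

Each loop contributes B = μ₀IR²/[2(R²+z²)^(3/2)] on the axis, with z measured from that loop.
Loop 1 (z = 0.111 m): B₁ = 1.54×10⁻⁵ T. Loop 2 (z = 0.022 m): B₂ = 2.29×10⁻⁵ T.
The fields oppose: B = |B₁ − B₂| = 7.54×10⁻⁶ T.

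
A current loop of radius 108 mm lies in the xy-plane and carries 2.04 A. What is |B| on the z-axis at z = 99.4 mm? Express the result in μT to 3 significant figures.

B ≈ 4.73 μT

On the axis of a circular loop, B = μ₀IR² / [2(R²+z²)^(3/2)].
R² + z² = (0.108)² + (0.0994)² = 0.02154 m², and (R²+z²)^(3/2) = 3.16×10⁻³ m³.
B = (4π×10⁻⁷ × 2.04 × 0.01166) / (2 × 3.16×10⁻³) = 4.73×10⁻⁶ T.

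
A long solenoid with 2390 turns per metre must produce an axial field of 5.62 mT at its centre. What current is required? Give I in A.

Inside a long solenoid B = μ₀nI with n = 2390 m⁻¹, so I = B/(μ₀n).
I = 5.62×10⁻³ / (4π×10⁻⁷ × 2390) = 1.87 A.

I ≈ 1.87 A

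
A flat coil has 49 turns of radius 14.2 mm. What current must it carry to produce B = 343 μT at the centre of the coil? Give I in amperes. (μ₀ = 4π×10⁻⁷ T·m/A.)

I ≈ 0.158 A

For an N-turn coil, B = Nμ₀I/(2R) with R = 0.0142 m, so I = 2RB/(Nμ₀) = 2 × 0.0142 × 3.43×10⁻⁴ / (49 × 4π×10⁻⁷) = 0.158 A.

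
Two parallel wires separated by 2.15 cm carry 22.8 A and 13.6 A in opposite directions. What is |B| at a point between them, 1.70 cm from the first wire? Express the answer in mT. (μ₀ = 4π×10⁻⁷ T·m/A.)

B ≈ 0.873 mT

Each long wire gives B = μ₀I/(2πd). Distances are d₁ = 0.017 m and d₂ = 0.0045 m.
B₁ = 2.68×10⁻⁴ T, B₂ = 6.04×10⁻⁴ T.
Between antiparallel currents both contributions point the same way, so they add. B = B₁ + B₂ = 2.68×10⁻⁴ + 6.04×10⁻⁴ = 8.73×10⁻⁴ T.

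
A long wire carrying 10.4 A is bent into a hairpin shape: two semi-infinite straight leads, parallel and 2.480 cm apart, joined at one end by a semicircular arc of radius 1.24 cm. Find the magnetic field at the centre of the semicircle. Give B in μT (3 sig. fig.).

The semicircular arc contributes B_arc = μ₀I·π/(4πR) = μ₀I/(4R) = 2.63×10⁻⁴ T.
Each semi-infinite lead is at perpendicular distance R = 0.0124 m from the centre, with the perpendicular foot at its near end, so it contributes μ₀I/(4πR); both point the same way, together 1.68×10⁻⁴ T.
Arc and leads all point the same direction: B = 2.63×10⁻⁴ + 1.68×10⁻⁴ = 4.31×10⁻⁴ T.

B ≈ 431 μT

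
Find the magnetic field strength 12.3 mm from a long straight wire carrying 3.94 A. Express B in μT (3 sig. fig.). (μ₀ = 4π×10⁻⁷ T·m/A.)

B ≈ 64.1 μT

For an infinitely long straight wire, B = μ₀I/(2πd).
B = (4π×10⁻⁷ × 3.94) / (2π × 0.0123) = 6.41×10⁻⁵ T.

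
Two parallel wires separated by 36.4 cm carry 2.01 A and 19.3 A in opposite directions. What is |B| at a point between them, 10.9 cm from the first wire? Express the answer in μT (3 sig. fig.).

B ≈ 18.8 μT

Each long wire gives B = μ₀I/(2πd). Distances are d₁ = 0.109 m and d₂ = 0.255 m.
B₁ = 3.69×10⁻⁶ T, B₂ = 1.51×10⁻⁵ T.
Between antiparallel currents both contributions point the same way, so they add. B = B₁ + B₂ = 3.69×10⁻⁶ + 1.51×10⁻⁵ = 1.88×10⁻⁵ T.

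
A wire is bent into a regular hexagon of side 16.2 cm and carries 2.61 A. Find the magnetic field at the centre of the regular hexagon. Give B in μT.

B ≈ 11.2 μT

Each side is a finite straight segment at perpendicular distance d = a/(2 tan(π/6)) = 0.1403 m from the centre, with end-angles ±π/6.
One side contributes B₁ = (μ₀I/4πd)·2 sin(π/6) = 1.86×10⁻⁶ T.
All 6 sides add in the same direction: B = 6 × 1.86×10⁻⁶ = 1.12×10⁻⁵ T.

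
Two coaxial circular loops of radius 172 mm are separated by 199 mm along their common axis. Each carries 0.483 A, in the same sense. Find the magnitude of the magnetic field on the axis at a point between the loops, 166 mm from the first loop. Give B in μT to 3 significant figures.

Each loop contributes B = μ₀IR²/[2(R²+z²)^(3/2)] on the axis, with z measured from that loop.
Loop 1 (z = 0.166 m): B₁ = 6.57×10⁻⁷ T. Loop 2 (z = 0.033 m): B₂ = 1.67×10⁻⁶ T.
The fields add: B = B₁ + B₂ = 2.33×10⁻⁶ T.

B ≈ 2.33 μT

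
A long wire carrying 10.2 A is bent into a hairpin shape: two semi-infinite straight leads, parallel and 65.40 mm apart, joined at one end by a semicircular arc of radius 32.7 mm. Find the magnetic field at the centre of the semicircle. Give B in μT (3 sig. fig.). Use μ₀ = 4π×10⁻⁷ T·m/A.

B ≈ 160 μT

The semicircular arc contributes B_arc = μ₀I·π/(4πR) = μ₀I/(4R) = 9.80×10⁻⁵ T.
Each semi-infinite lead is at perpendicular distance R = 0.0327 m from the centre, with the perpendicular foot at its near end, so it contributes μ₀I/(4πR); both point the same way, together 6.24×10⁻⁵ T.
Arc and leads all point the same direction: B = 9.80×10⁻⁵ + 6.24×10⁻⁵ = 1.60×10⁻⁴ T.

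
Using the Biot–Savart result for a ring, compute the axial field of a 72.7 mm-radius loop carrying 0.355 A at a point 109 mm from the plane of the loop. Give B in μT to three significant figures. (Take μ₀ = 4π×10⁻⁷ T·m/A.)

B ≈ 0.524 μT

On the axis of a circular loop, B = μ₀IR² / [2(R²+z²)^(3/2)].
R² + z² = (0.0727)² + (0.109)² = 0.01717 m², and (R²+z²)^(3/2) = 2.25×10⁻³ m³.
B = (4π×10⁻⁷ × 0.355 × 0.005285) / (2 × 2.25×10⁻³) = 5.24×10⁻⁷ T.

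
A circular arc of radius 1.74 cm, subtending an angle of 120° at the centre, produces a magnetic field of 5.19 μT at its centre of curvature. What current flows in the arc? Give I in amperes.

For a circular arc, B = μ₀Iφ/(4πR) with φ in radians; here φ = 2.094 rad.
So I = 4πRB/(μ₀φ) = 4π × 0.0174 × 5.19×10⁻⁶ / (4π×10⁻⁷ × 2.094) = 0.431 A.

I ≈ 0.431 A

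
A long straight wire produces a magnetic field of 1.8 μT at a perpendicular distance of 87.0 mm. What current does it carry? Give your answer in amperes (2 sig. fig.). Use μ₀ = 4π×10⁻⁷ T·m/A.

For a long straight wire B = μ₀I/(2πd), so I = 2πdB/μ₀.
I = 2π × 0.087 × 1.80×10⁻⁶ / (4π×10⁻⁷) = 0.783 A.

I ≈ 0.78 A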